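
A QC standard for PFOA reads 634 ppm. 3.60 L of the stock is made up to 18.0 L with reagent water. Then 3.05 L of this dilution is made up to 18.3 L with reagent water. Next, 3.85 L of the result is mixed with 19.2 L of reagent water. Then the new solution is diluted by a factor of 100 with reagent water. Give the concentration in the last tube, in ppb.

35.3 ppb

Overall dilution factor = 5 × 6 × 5.987 × 100 = 1.80 × 10⁴.
634 ppm / 1.80 × 10⁴ = 0.0353 ppm = 35.3 ppb.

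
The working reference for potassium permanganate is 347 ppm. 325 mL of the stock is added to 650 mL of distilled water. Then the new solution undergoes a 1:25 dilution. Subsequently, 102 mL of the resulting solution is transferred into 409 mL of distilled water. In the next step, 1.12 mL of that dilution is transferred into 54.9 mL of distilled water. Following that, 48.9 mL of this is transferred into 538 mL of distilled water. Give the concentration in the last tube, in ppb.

Overall dilution factor = 3 × 25 × 5.010 × 50.02 × 12.00 = 2.26 × 10⁵.
347 ppm / 2.26 × 10⁵ = 1.54 × 10⁻³ ppm = 1.54 ppb.

1.54 ppb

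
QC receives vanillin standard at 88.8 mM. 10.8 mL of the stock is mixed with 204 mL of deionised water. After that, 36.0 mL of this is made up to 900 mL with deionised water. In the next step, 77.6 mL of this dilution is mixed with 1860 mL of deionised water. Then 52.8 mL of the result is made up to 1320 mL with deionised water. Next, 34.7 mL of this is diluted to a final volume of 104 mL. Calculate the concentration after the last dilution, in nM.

Overall dilution factor = 19.89 × 25 × 24.97 × 25 × 2.997 = 9.30 × 10⁵.
88.8 mM / 9.30 × 10⁵ = 9.55 × 10⁻⁵ mM = 95.5 nM.

95.5 nM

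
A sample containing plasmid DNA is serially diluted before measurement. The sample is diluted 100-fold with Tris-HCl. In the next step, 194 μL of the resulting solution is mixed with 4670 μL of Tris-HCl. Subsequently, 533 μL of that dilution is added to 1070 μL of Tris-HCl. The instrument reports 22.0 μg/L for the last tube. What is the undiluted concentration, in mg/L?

Overall dilution factor = 100 × 25.07 × 3.008 = 7540.
Original = 22.0 μg/L × 7540 = 1.66 × 10⁵ μg/L = 166 mg/L.

166 mg/L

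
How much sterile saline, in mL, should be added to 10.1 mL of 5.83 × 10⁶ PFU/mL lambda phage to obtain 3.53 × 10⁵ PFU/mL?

157 mL

V₂ = C₁V₁/C₂ = 5.83 × 10⁶ × 10.1 / 3.53 × 10⁵ = 167 mL.
Diluent to add = V₂ − V₁ = 167 − 10.1 = 157 mL.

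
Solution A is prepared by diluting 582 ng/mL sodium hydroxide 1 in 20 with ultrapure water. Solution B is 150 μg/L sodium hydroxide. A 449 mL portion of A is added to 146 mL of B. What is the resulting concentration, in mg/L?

0.0588 mg/L

C_A = 582 ng/mL / 20 = 29.1 ng/mL.
C_B = 150 μg/L = 150 ng/mL.
C_mix = (C_A·V_A + C_B·V_B)/(V_A + V_B) = (29.1×449 + 150×146) / 595.0 = 58.8 ng/mL = 0.0588 mg/L.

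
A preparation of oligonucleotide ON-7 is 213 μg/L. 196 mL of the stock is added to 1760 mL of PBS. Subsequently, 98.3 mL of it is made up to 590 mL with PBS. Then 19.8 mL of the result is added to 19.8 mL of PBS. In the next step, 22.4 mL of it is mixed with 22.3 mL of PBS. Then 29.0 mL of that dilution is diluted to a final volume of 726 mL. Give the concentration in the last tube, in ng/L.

Overall dilution factor = 9.980 × 6.002 × 2 × 1.996 × 25.03 = 5985.
213 μg/L / 5985 = 0.0356 μg/L = 35.6 ng/L.

35.6 ng/L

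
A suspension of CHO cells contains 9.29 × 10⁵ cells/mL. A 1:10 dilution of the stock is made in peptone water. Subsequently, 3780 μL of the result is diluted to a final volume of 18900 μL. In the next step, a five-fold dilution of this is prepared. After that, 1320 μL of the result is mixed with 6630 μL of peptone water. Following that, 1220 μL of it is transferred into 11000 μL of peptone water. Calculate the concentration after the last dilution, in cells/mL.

Overall dilution factor = 10 × 5 × 5 × 6.023 × 10.02 = 1.51 × 10⁴.
9.29 × 10⁵ cells/mL / 1.51 × 10⁴ = 61.6 cells/mL.

61.6 cells/mL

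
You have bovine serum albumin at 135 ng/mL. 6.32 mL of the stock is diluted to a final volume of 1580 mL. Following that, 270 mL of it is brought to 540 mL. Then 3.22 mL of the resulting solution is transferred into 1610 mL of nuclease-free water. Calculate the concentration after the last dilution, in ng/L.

Overall dilution factor = 250 × 2 × 501 = 2.50 × 10⁵.
135 ng/mL / 2.50 × 10⁵ = 5.39 × 10⁻⁴ ng/mL = 0.539 ng/L.

0.539 ng/L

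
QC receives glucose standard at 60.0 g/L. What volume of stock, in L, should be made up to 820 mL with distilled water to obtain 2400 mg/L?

0.0328 L

2400 mg/L = 2.40 g/L.
V₁ = C₂V₂/C₁ = 2.40 × 820 / 60.0 = 32.8 mL = 0.0328 L.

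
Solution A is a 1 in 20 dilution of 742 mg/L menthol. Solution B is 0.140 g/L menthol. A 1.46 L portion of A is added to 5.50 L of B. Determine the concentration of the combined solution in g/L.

C_A = 742 mg/L / 20 = 37.1 mg/L.
C_B = 0.140 g/L = 140 mg/L.
C_mix = (C_A·V_A + C_B·V_B)/(V_A + V_B) = (37.1×1.46 + 140×5.50) / 6.960 = 118 mg/L = 0.118 g/L.

0.118 g/L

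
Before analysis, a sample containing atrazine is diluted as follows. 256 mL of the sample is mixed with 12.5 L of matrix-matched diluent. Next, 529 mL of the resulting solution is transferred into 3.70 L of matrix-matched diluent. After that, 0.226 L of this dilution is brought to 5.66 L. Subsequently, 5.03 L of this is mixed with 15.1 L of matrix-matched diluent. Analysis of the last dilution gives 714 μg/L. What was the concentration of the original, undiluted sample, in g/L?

28.5 g/L

Overall dilution factor = 49.83 × 7.994 × 25.04 × 4.002 = 3.99 × 10⁴.
Original = 714 μg/L × 3.99 × 10⁴ = 2.85 × 10⁷ μg/L = 28.5 g/L.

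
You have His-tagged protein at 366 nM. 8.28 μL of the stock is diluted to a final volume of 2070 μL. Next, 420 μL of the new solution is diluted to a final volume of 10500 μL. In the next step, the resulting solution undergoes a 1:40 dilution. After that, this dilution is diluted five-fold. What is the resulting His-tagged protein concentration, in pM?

Overall dilution factor = 250 × 25 × 40 × 5 = 1.25 × 10⁶.
366 nM / 1.25 × 10⁶ = 2.93 × 10⁻⁴ nM = 0.293 pM.

0.293 pM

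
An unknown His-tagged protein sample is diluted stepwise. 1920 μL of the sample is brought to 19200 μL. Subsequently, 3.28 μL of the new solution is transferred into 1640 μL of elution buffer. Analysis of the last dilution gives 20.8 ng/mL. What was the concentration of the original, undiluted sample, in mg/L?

104 mg/L

Overall dilution factor = 10 × 501 = 5010.
Original = 20.8 ng/mL × 5010 = 1.04 × 10⁵ ng/mL = 104 mg/L.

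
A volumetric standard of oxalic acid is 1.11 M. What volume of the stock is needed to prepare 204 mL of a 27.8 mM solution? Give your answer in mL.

27.8 mM = 0.0278 M.
V₁ = C₂V₂/C₁ = 0.0278 × 204 / 1.11 = 5.11 mL.

5.11 mL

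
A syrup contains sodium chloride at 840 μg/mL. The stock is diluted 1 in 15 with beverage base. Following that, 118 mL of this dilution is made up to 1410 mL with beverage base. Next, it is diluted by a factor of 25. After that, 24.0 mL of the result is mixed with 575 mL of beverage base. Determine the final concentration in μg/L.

7.51 μg/L

Overall dilution factor = 15 × 11.95 × 25 × 24.96 = 1.12 × 10⁵.
840 μg/mL / 1.12 × 10⁵ = 7.51 × 10⁻³ μg/mL = 7.51 μg/L.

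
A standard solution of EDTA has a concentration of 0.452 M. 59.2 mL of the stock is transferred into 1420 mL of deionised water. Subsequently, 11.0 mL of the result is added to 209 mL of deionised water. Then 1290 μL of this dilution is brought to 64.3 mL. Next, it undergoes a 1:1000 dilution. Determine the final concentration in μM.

Overall dilution factor = 24.99 × 20 × 49.84 × 1000 = 2.49 × 10⁷.
0.452 M / 2.49 × 10⁷ = 1.81 × 10⁻⁸ M = 0.0181 μM.

0.0181 μM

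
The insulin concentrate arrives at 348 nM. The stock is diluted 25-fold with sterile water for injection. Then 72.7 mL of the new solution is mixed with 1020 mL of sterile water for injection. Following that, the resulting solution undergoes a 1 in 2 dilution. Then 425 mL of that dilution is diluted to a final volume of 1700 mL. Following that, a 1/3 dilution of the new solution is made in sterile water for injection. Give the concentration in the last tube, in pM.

38.6 pM

Overall dilution factor = 25 × 15.03 × 2 × 4 × 3 = 9018.
348 nM / 9018 = 0.0386 nM = 38.6 pM.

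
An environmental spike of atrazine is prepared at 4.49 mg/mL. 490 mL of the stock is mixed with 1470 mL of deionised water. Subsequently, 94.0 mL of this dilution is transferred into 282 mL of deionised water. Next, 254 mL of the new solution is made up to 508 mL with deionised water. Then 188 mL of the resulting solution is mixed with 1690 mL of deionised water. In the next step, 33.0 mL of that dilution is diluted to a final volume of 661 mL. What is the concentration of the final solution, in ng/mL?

701 ng/mL

Overall dilution factor = 4 × 4 × 2 × 9.989 × 20.03 = 6403.
4.49 mg/mL / 6403 = 7.01 × 10⁻⁴ mg/mL = 701 ng/mL.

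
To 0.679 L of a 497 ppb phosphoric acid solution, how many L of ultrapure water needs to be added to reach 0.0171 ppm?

19.1 L

0.0171 ppm = 17.1 ppb.
V₂ = C₁V₁/C₂ = 497 × 0.679 / 17.1 = 19.7 L.
Diluent to add = V₂ − V₁ = 19.7 − 0.679 = 19.1 L.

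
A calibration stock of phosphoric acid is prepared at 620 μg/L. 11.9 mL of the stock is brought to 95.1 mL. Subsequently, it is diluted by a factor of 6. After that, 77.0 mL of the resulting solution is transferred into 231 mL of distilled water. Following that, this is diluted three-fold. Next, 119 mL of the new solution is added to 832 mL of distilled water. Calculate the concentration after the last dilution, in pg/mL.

135 pg/mL

Overall dilution factor = 7.992 × 6 × 4 × 3 × 7.992 = 4598.
620 μg/L / 4598 = 0.135 μg/L = 135 pg/mL.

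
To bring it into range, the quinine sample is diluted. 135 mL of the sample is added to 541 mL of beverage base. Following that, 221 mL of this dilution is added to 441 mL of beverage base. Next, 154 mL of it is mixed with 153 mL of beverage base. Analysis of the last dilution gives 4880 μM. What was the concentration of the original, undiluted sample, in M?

0.146 M

Overall dilution factor = 5.007 × 2.995 × 1.994 = 29.9.
Original = 4880 μM × 29.9 = 1.46 × 10⁵ μM = 0.146 M.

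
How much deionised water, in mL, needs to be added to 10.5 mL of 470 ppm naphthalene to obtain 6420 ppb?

758 mL

6420 ppb = 6.42 ppm.
V₂ = C₁V₁/C₂ = 470 × 10.5 / 6.42 = 769 mL.
Diluent to add = V₂ − V₁ = 769 − 10.5 = 758 mL.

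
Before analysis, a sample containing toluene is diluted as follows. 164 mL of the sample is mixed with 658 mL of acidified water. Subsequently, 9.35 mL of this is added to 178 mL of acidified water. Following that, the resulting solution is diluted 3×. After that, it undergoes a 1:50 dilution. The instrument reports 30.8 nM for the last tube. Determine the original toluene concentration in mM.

0.464 mM

Overall dilution factor = 5.012 × 20.04 × 3 × 50 = 1.51 × 10⁴.
Original = 30.8 nM × 1.51 × 10⁴ = 4.64 × 10⁵ nM = 0.464 mM.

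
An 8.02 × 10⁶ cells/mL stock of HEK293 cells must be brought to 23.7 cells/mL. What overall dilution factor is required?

Factor = C₀/C_target = 8.02 × 10⁶ cells/mL / 23.7 cells/mL = 3.38 × 10⁵.

3.38 × 10⁵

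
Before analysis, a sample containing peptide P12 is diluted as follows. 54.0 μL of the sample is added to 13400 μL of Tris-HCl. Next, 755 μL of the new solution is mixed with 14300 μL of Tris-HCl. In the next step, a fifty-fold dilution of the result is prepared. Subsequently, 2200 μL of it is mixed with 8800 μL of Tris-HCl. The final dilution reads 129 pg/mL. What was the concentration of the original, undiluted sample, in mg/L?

Overall dilution factor = 249.1 × 19.94 × 50 × 5 = 1.24 × 10⁶.
Original = 129 pg/mL × 1.24 × 10⁶ = 1.60 × 10⁸ pg/mL = 160 mg/L.

160 mg/L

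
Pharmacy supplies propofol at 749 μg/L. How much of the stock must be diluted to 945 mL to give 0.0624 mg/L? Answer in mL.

0.0624 mg/L = 62.4 μg/L.
V₁ = C₂V₂/C₁ = 62.4 × 945 / 749 = 78.7 mL.

78.7 mL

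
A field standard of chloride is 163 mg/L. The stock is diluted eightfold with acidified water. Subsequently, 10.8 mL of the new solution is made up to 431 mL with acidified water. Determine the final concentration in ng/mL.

Overall dilution factor = 8 × 39.91 = 319.
163 mg/L / 319 = 0.511 mg/L = 511 ng/mL.

511 ng/mL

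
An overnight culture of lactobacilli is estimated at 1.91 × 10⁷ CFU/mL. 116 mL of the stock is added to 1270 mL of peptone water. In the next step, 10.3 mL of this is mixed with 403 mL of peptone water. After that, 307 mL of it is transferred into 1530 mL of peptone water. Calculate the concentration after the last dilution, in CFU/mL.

6660 CFU/mL

Overall dilution factor = 11.95 × 40.13 × 5.984 = 2869.
1.91 × 10⁷ CFU/mL / 2869 = 6660 CFU/mL.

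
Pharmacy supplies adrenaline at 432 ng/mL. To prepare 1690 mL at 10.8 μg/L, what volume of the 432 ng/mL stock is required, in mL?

10.8 μg/L = 10.8 ng/mL.
V₁ = C₂V₂/C₁ = 10.8 × 1690 / 432 = 42.2 mL.

42.2 mL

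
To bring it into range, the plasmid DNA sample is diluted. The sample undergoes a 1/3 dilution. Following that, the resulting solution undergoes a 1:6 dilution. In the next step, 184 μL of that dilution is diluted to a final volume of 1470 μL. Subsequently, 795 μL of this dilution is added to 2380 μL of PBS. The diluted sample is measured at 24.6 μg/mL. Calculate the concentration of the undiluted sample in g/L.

Overall dilution factor = 3 × 6 × 7.989 × 3.994 = 574.
Original = 24.6 μg/mL × 574 = 1.41 × 10⁴ μg/mL = 14.1 g/L.

14.1 g/L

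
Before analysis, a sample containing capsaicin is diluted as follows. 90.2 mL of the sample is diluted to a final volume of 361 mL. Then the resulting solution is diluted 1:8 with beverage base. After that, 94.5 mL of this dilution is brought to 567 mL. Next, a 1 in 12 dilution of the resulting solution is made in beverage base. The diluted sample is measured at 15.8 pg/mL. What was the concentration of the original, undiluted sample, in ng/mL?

36.4 ng/mL

Overall dilution factor = 4.002 × 8 × 6 × 12 = 2305.
Original = 15.8 pg/mL × 2305 = 3.64 × 10⁴ pg/mL = 36.4 ng/mL.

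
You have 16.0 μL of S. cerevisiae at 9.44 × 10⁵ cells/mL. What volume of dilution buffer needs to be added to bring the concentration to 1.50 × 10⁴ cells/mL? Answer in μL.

991 μL

V₂ = C₁V₁/C₂ = 9.44 × 10⁵ × 16.0 / 1.50 × 10⁴ = 1007 μL.
Diluent to add = V₂ − V₁ = 1007 − 16.0 = 991 μL.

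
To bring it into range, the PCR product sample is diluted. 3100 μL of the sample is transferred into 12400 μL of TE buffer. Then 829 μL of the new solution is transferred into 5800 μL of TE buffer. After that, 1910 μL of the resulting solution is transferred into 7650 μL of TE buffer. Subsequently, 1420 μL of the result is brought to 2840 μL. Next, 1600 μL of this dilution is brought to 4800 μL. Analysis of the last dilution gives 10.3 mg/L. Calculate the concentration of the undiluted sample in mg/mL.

12.4 mg/mL

Overall dilution factor = 5 × 7.996 × 5.005 × 2 × 3 = 1201.
Original = 10.3 mg/L × 1201 = 1.24 × 10⁴ mg/L = 12.4 mg/mL.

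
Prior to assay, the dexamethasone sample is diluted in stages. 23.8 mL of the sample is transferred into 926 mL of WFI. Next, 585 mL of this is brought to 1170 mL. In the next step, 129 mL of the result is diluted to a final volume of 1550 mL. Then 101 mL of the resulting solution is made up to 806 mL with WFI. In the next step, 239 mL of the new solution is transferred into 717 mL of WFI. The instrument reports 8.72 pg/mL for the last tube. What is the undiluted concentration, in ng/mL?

Overall dilution factor = 39.91 × 2 × 12.02 × 7.980 × 4 = 3.06 × 10⁴.
Original = 8.72 pg/mL × 3.06 × 10⁴ = 2.67 × 10⁵ pg/mL = 267 ng/mL.

267 ng/mL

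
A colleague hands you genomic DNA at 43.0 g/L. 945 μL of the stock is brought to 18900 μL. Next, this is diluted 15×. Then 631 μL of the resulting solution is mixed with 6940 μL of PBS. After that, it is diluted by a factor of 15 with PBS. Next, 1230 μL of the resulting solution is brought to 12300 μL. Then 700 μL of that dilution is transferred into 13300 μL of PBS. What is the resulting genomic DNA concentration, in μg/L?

Overall dilution factor = 20 × 15 × 12.00 × 15 × 10 × 20 = 1.08 × 10⁷.
43.0 g/L / 1.08 × 10⁷ = 3.98 × 10⁻⁶ g/L = 3.98 μg/L.

3.98 μg/L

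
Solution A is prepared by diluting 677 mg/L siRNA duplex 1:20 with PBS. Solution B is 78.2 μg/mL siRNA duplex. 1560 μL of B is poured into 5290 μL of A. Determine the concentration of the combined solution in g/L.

C_A = 677 mg/L / 20 = 33.9 mg/L.
C_B = 78.2 μg/mL = 78.2 mg/L.
C_mix = (C_A·V_A + C_B·V_B)/(V_A + V_B) = (33.9×5290 + 78.2×1560) / 6850 = 44.0 mg/L = 0.0440 g/L.

0.0440 g/L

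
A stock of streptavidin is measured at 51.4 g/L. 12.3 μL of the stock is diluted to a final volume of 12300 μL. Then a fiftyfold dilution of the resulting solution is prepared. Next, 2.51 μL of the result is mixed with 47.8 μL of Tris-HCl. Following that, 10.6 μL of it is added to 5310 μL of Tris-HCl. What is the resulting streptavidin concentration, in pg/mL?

102 pg/mL

Overall dilution factor = 1000 × 50 × 20.04 × 501.9 = 5.03 × 10⁸.
51.4 g/L / 5.03 × 10⁸ = 1.02 × 10⁻⁷ g/L = 102 pg/mL.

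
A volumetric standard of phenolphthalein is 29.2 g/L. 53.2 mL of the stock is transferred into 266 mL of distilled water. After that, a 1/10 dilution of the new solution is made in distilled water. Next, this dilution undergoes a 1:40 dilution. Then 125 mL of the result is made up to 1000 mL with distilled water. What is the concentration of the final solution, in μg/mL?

Overall dilution factor = 6 × 10 × 40 × 8 = 1.92 × 10⁴.
29.2 g/L / 1.92 × 10⁴ = 1.52 × 10⁻³ g/L = 1.52 μg/mL.

1.52 μg/mL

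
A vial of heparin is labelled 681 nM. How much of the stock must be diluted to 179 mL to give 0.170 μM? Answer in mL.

44.7 mL

0.170 μM = 170 nM.
V₁ = C₂V₂/C₁ = 170 × 179 / 681 = 44.7 mL.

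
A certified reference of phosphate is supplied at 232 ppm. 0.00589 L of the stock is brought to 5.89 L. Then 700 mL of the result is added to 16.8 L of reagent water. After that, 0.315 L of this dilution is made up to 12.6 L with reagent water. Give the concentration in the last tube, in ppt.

Overall dilution factor = 1000 × 25 × 40 = 1.00 × 10⁶.
232 ppm / 1.00 × 10⁶ = 2.32 × 10⁻⁴ ppm = 232 ppt.

232 ppt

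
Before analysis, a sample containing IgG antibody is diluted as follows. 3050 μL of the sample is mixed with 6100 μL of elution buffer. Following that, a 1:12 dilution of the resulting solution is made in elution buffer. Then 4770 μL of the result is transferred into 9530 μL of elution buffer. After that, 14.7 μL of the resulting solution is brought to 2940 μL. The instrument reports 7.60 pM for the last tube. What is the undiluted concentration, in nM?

164 nM

Overall dilution factor = 3 × 12 × 2.998 × 200 = 2.16 × 10⁴.
Original = 7.60 pM × 2.16 × 10⁴ = 1.64 × 10⁵ pM = 164 nM.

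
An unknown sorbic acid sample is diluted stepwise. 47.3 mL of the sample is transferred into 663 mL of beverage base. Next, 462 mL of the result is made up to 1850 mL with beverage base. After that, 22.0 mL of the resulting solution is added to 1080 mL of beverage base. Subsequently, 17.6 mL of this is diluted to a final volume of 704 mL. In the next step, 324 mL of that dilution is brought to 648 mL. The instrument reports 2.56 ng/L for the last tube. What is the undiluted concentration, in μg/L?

Overall dilution factor = 15.02 × 4.004 × 50.09 × 40 × 2 = 2.41 × 10⁵.
Original = 2.56 ng/L × 2.41 × 10⁵ = 6.17 × 10⁵ ng/L = 617 μg/L.

617 μg/L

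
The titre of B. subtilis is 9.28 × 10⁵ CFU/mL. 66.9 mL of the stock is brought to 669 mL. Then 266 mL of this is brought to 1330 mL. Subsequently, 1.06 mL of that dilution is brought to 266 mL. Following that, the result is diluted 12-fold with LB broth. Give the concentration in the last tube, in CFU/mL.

6.16 CFU/mL

Overall dilution factor = 10 × 5 × 250.9 × 12 = 1.51 × 10⁵.
9.28 × 10⁵ CFU/mL / 1.51 × 10⁵ = 6.16 CFU/mL.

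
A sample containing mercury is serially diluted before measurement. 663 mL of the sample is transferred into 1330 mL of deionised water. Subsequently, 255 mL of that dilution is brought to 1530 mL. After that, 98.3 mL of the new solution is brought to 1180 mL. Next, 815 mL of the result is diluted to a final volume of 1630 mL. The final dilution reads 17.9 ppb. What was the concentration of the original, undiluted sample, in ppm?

Overall dilution factor = 3.006 × 6 × 12.00 × 2 = 433.
Original = 17.9 ppb × 433 = 7751 ppb = 7.75 ppm.

7.75 ppm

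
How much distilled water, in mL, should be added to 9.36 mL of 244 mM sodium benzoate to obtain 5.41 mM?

V₂ = C₁V₁/C₂ = 244 × 9.36 / 5.41 = 422 mL.
Diluent to add = V₂ − V₁ = 422 − 9.36 = 413 mL.

413 mL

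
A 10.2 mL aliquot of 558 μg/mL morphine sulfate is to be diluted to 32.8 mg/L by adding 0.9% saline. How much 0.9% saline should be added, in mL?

32.8 mg/L = 32.8 μg/mL.
V₂ = C₁V₁/C₂ = 558 × 10.2 / 32.8 = 174 mL.
Diluent to add = V₂ − V₁ = 174 − 10.2 = 163 mL.

163 mL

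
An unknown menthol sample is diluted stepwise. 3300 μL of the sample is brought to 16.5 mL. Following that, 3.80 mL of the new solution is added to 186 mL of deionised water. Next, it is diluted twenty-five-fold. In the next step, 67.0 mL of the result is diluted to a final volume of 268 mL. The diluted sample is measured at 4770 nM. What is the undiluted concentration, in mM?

Overall dilution factor = 5 × 49.95 × 25 × 4 = 2.50 × 10⁴.
Original = 4770 nM × 2.50 × 10⁴ = 1.19 × 10⁸ nM = 119 mM.

119 mM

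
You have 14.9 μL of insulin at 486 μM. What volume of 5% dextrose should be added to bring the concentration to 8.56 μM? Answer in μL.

V₂ = C₁V₁/C₂ = 486 × 14.9 / 8.56 = 846 μL.
Diluent to add = V₂ − V₁ = 846 − 14.9 = 831 μL.

831 μL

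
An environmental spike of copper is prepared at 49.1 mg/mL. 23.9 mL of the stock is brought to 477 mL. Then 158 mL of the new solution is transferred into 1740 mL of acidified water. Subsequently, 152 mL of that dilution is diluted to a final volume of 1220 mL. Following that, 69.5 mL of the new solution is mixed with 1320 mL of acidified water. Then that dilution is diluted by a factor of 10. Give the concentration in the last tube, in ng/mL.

128 ng/mL

Overall dilution factor = 19.96 × 12.01 × 8.026 × 19.99 × 10 = 3.85 × 10⁵.
49.1 mg/mL / 3.85 × 10⁵ = 1.28 × 10⁻⁴ mg/mL = 128 ng/mL.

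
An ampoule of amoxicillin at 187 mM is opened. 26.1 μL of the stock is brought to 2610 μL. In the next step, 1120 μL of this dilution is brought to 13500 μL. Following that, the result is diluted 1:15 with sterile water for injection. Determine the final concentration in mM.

0.0103 mM

Overall dilution factor = 100 × 12.05 × 15 = 1.81 × 10⁴.
187 mM / 1.81 × 10⁴ = 0.0103 mM.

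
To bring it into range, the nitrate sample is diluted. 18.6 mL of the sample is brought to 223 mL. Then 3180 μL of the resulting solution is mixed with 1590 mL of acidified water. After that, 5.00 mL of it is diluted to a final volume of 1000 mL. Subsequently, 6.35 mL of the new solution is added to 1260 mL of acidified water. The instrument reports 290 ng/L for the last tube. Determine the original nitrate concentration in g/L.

Overall dilution factor = 11.99 × 501 × 200 × 199.4 = 2.40 × 10⁸.
Original = 290 ng/L × 2.40 × 10⁸ = 6.95 × 10¹⁰ ng/L = 69.5 g/L.

69.5 g/L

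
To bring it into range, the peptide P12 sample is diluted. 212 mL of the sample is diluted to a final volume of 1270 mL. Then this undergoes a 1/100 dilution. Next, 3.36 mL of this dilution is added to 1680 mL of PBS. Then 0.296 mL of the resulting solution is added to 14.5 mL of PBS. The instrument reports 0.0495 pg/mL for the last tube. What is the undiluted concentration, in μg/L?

Overall dilution factor = 5.991 × 100 × 501 × 49.99 = 1.50 × 10⁷.
Original = 0.0495 pg/mL × 1.50 × 10⁷ = 7.43 × 10⁵ pg/mL = 743 μg/L.

743 μg/L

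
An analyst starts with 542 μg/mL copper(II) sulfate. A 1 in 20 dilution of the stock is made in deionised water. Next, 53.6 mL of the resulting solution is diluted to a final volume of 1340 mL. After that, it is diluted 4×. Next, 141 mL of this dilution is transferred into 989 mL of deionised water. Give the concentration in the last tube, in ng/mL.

Overall dilution factor = 20 × 25 × 4 × 8.014 = 1.60 × 10⁴.
542 μg/mL / 1.60 × 10⁴ = 0.0338 μg/mL = 33.8 ng/mL.

33.8 ng/mL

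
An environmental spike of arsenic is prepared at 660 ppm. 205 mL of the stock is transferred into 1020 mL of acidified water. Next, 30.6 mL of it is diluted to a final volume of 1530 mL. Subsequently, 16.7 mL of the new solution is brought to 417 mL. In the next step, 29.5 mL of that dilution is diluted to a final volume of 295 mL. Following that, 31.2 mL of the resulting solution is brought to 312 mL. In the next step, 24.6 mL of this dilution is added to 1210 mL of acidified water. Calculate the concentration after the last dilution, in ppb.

0.0176 ppb

Overall dilution factor = 5.976 × 50 × 24.97 × 10 × 10 × 50.19 = 3.74 × 10⁷.
660 ppm / 3.74 × 10⁷ = 1.76 × 10⁻⁵ ppm = 0.0176 ppb.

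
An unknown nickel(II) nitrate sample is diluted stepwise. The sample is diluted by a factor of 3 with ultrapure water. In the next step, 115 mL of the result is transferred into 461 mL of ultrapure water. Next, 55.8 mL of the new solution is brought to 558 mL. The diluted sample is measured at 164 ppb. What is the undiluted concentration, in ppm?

24.6 ppm

Overall dilution factor = 3 × 5.009 × 10 = 150.
Original = 164 ppb × 150 = 2.46 × 10⁴ ppb = 24.6 ppm.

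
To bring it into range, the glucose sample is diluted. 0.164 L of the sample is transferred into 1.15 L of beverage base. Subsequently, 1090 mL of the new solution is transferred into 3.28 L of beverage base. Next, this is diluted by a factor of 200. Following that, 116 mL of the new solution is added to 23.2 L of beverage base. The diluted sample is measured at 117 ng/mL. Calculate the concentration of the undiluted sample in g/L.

151 g/L

Overall dilution factor = 8.012 × 4.009 × 200 × 201 = 1.29 × 10⁶.
Original = 117 ng/mL × 1.29 × 10⁶ = 1.51 × 10⁸ ng/mL = 151 g/L.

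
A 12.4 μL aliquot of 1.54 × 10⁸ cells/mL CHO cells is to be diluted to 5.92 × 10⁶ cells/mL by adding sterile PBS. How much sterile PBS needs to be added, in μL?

310 μL

V₂ = C₁V₁/C₂ = 1.54 × 10⁸ × 12.4 / 5.92 × 10⁶ = 323 μL.
Diluent to add = V₂ − V₁ = 323 − 12.4 = 310 μL.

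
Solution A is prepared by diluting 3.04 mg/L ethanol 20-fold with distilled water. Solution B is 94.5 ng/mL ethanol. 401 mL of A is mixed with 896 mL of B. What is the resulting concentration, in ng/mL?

112 ng/mL

C_A = 3.04 mg/L / 20 = 0.152 mg/L.
C_B = 94.5 ng/mL = 0.0945 mg/L.
C_mix = (C_A·V_A + C_B·V_B)/(V_A + V_B) = (0.152×401 + 0.0945×896) / 1297 = 0.112 mg/L = 112 ng/mL.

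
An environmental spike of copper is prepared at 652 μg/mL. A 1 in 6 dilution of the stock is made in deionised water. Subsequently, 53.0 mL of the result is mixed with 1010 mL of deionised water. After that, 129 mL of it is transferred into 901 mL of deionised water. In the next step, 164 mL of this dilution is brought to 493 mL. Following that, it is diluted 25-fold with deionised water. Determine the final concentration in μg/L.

Overall dilution factor = 6 × 20.06 × 7.984 × 3.006 × 25 = 7.22 × 10⁴.
652 μg/mL / 7.22 × 10⁴ = 9.03 × 10⁻³ μg/mL = 9.03 μg/L.

9.03 μg/L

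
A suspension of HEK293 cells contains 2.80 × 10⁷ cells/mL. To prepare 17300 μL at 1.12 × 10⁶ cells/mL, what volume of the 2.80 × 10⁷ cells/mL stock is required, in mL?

0.692 mL

V₁ = C₂V₂/C₁ = 1.12 × 10⁶ × 17300 / 2.80 × 10⁷ = 692 μL = 0.692 mL.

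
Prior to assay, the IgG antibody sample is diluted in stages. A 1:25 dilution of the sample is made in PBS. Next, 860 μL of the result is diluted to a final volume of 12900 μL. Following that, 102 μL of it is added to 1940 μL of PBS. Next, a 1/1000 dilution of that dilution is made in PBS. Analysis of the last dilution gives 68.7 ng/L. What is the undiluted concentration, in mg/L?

516 mg/L

Overall dilution factor = 25 × 15 × 20.02 × 1000 = 7.51 × 10⁶.
Original = 68.7 ng/L × 7.51 × 10⁶ = 5.16 × 10⁸ ng/L = 516 mg/L.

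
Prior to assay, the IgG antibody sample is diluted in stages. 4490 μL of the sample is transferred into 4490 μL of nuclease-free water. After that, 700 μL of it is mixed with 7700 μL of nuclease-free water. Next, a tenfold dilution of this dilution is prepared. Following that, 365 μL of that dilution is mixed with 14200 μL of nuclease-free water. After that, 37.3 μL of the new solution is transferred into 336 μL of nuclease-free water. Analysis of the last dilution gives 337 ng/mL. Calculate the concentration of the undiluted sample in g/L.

Overall dilution factor = 2 × 12 × 10 × 39.90 × 10.01 = 9.58 × 10⁴.
Original = 337 ng/mL × 9.58 × 10⁴ = 3.23 × 10⁷ ng/mL = 32.3 g/L.

32.3 g/L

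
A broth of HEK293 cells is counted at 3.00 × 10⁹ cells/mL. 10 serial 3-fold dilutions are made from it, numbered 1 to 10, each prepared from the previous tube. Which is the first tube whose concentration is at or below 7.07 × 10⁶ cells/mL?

Tube n has concentration 3.00 × 10⁹ cells/mL / 3ⁿ.
Need 3ⁿ ≥ 3.00 × 10⁹ cells/mL / 7.07 × 10⁶ cells/mL = 424, so n ≥ 5.51.
First such tube: n = 6.

tube 6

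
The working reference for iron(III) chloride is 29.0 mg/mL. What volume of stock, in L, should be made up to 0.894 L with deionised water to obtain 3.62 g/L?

3.62 g/L = 3.62 mg/mL.
V₁ = C₂V₂/C₁ = 3.62 × 0.894 / 29.0 = 0.112 L.

0.112 L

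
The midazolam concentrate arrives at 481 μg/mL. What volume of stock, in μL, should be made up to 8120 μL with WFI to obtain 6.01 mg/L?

6.01 mg/L = 6.01 μg/mL.
V₁ = C₂V₂/C₁ = 6.01 × 8120 / 481 = 101 μL.

101 μL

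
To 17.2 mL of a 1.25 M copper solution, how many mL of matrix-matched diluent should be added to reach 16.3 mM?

16.3 mM = 0.0163 M.
V₂ = C₁V₁/C₂ = 1.25 × 17.2 / 0.0163 = 1319 mL.
Diluent to add = V₂ − V₁ = 1319 − 17.2 = 1300 mL.

1300 mL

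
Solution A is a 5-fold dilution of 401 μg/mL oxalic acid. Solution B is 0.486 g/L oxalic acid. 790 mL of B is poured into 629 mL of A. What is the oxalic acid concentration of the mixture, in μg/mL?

C_A = 401 μg/mL / 5 = 80.2 μg/mL.
C_B = 0.486 g/L = 486 μg/mL.
C_mix = (C_A·V_A + C_B·V_B)/(V_A + V_B) = (80.2×629 + 486×790) / 1419 = 306 μg/mL.

306 μg/mL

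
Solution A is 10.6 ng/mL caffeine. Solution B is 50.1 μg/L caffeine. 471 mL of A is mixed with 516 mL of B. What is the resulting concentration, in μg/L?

31.3 μg/L

C_B = 50.1 μg/L = 50.1 ng/mL.
C_mix = (C_A·V_A + C_B·V_B)/(V_A + V_B) = (10.6×471 + 50.1×516) / 987.0 = 31.3 ng/mL = 31.3 μg/L.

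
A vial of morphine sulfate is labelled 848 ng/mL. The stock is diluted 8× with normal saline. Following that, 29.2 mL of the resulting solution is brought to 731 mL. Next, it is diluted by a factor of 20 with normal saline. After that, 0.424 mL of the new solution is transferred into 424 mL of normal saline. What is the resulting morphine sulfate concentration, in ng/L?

Overall dilution factor = 8 × 25.03 × 20 × 1001 = 4.01 × 10⁶.
848 ng/mL / 4.01 × 10⁶ = 2.11 × 10⁻⁴ ng/mL = 0.211 ng/L.

0.211 ng/L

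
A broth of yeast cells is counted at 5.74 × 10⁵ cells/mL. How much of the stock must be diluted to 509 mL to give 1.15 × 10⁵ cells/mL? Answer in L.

0.102 L

V₁ = C₂V₂/C₁ = 1.15 × 10⁵ × 509 / 5.74 × 10⁵ = 102 mL = 0.102 L.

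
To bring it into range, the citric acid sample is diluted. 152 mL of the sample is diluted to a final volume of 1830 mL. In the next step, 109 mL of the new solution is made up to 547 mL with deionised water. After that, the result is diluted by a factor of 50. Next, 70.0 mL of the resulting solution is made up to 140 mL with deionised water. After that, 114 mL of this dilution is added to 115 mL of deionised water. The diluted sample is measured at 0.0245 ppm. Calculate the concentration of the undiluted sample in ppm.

297 ppm

Overall dilution factor = 12.04 × 5.018 × 50 × 2 × 2.009 = 1.21 × 10⁴.
Original = 0.0245 ppm × 1.21 × 10⁴ = 297 ppm.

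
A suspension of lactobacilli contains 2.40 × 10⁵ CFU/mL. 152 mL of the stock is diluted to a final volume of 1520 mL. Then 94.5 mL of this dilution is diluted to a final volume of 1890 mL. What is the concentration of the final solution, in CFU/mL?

Overall dilution factor = 10 × 20 = 200.
2.40 × 10⁵ CFU/mL / 200 = 1200 CFU/mL.

1200 CFU/mL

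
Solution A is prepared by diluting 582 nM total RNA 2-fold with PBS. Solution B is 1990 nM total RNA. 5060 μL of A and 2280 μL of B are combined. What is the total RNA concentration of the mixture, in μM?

0.819 μM

C_A = 582 nM / 2 = 291 nM.
C_mix = (C_A·V_A + C_B·V_B)/(V_A + V_B) = (291×5060 + 1990×2280) / 7340 = 819 nM = 0.819 μM.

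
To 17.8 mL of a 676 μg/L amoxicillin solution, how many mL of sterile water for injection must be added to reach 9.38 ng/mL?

9.38 ng/mL = 9.38 μg/L.
V₂ = C₁V₁/C₂ = 676 × 17.8 / 9.38 = 1283 mL.
Diluent to add = V₂ − V₁ = 1283 − 17.8 = 1270 mL.

1270 mL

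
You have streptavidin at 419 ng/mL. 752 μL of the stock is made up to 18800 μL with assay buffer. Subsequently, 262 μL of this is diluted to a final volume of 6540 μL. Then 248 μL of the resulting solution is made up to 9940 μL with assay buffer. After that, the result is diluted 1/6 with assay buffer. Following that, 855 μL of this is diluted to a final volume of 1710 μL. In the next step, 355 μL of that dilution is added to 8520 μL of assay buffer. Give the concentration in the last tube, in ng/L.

Overall dilution factor = 25 × 24.96 × 40.08 × 6 × 2 × 25 = 7.50 × 10⁶.
419 ng/mL / 7.50 × 10⁶ = 5.58 × 10⁻⁵ ng/mL = 0.0558 ng/L.

0.0558 ng/L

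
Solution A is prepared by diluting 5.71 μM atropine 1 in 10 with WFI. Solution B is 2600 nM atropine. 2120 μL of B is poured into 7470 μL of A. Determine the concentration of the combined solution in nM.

C_A = 5.71 μM / 10 = 0.571 μM.
C_B = 2600 nM = 2.60 μM.
C_mix = (C_A·V_A + C_B·V_B)/(V_A + V_B) = (0.571×7470 + 2.60×2120) / 9590 = 1.02 μM = 1020 nM.

1020 nM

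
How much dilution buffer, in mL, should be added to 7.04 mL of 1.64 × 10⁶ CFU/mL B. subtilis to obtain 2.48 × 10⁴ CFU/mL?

V₂ = C₁V₁/C₂ = 1.64 × 10⁶ × 7.04 / 2.48 × 10⁴ = 466 mL.
Diluent to add = V₂ − V₁ = 466 − 7.04 = 459 mL.

459 mL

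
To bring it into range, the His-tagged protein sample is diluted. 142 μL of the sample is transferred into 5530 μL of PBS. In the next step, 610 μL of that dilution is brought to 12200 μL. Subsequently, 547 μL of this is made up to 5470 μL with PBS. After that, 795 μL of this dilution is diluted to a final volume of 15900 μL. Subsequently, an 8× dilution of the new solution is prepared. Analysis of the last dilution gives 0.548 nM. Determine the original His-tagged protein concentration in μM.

700 μM

Overall dilution factor = 39.94 × 20 × 10 × 20 × 8 = 1.28 × 10⁶.
Original = 0.548 nM × 1.28 × 10⁶ = 7.00 × 10⁵ nM = 700 μM.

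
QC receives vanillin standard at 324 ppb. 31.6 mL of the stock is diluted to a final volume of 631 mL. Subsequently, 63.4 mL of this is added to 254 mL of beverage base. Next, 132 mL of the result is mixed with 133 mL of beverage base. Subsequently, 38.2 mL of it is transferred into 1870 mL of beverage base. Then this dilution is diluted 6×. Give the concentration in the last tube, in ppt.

Overall dilution factor = 19.97 × 5.006 × 2.008 × 49.95 × 6 = 6.02 × 10⁴.
324 ppb / 6.02 × 10⁴ = 5.39 × 10⁻³ ppb = 5.39 ppt.

5.39 ppt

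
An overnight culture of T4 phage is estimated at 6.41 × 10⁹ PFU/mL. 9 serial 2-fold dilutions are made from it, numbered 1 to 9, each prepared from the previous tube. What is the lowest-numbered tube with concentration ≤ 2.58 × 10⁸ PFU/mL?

tube 5

Tube n has concentration 6.41 × 10⁹ PFU/mL / 2ⁿ.
Need 2ⁿ ≥ 6.41 × 10⁹ PFU/mL / 2.58 × 10⁸ PFU/mL = 24.8, so n ≥ 4.63.
First such tube: n = 5.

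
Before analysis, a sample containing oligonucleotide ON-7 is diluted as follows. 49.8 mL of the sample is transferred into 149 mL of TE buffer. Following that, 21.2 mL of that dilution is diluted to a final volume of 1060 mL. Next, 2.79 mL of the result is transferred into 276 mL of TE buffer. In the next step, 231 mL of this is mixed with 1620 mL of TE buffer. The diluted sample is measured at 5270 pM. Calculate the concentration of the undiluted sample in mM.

Overall dilution factor = 3.992 × 50 × 99.92 × 8.013 = 1.60 × 10⁵.
Original = 5270 pM × 1.60 × 10⁵ = 8.42 × 10⁸ pM = 0.842 mM.

0.842 mM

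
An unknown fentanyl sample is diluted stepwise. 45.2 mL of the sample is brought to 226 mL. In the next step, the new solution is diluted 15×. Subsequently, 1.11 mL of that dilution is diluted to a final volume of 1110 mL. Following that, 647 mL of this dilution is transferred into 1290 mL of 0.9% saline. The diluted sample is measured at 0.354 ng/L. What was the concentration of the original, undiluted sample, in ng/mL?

79.5 ng/mL

Overall dilution factor = 5 × 15 × 1000 × 2.994 = 2.25 × 10⁵.
Original = 0.354 ng/L × 2.25 × 10⁵ = 7.95 × 10⁴ ng/L = 79.5 ng/mL.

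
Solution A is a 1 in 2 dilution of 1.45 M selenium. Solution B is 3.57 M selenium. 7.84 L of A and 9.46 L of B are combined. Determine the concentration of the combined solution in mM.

2280 mM

C_A = 1.45 M / 2 = 0.725 M.
C_mix = (C_A·V_A + C_B·V_B)/(V_A + V_B) = (0.725×7.84 + 3.57×9.46) / 17.30 = 2.28 M = 2280 mM.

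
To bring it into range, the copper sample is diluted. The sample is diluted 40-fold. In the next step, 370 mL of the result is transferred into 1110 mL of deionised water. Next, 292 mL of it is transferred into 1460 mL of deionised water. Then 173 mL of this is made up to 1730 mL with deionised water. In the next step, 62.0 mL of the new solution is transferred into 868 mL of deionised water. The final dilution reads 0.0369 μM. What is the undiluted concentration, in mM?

5.31 mM

Overall dilution factor = 40 × 4 × 6 × 10 × 15 = 1.44 × 10⁵.
Original = 0.0369 μM × 1.44 × 10⁵ = 5314 μM = 5.31 mM.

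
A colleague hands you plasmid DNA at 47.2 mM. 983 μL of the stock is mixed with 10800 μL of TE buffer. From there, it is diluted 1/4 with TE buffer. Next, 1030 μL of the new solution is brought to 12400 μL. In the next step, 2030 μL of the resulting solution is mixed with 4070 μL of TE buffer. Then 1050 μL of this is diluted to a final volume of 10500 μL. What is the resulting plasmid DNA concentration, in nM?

Overall dilution factor = 11.99 × 4 × 12.04 × 3.005 × 10 = 1.73 × 10⁴.
47.2 mM / 1.73 × 10⁴ = 2.72 × 10⁻³ mM = 2720 nM.

2720 nM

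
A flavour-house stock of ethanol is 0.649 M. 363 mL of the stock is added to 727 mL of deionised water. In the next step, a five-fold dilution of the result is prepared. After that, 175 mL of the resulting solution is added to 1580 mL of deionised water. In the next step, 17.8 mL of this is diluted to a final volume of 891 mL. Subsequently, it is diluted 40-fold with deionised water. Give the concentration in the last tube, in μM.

2.15 μM

Overall dilution factor = 3.003 × 5 × 10.03 × 50.06 × 40 = 3.01 × 10⁵.
0.649 M / 3.01 × 10⁵ = 2.15 × 10⁻⁶ M = 2.15 μM.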